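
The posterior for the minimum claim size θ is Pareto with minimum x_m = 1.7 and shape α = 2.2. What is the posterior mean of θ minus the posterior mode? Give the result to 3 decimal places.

The Pareto density is strictly decreasing on [x_m, ∞), so the mode is x_m = 1.700.
Mean = α·x_m/(α−1) = 2.2·1.7/1.2 = 3.117.
Difference = 3.117 − 1.700 = 1.417.
Mean > mode: the posterior has a right tail.

1.417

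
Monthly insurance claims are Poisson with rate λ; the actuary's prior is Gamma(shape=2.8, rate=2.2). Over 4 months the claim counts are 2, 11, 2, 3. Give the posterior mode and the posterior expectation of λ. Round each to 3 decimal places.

MAP = 3.194, posterior mean = 3.355

Σ counts = 18. Posterior: Gamma(shape = 2.8+18 = 20.8, rate = 2.2+4 = 6.2).
Mode = (α−1)/β = 19.8/6.2 = 3.194.
Mean = α/β = 20.8/6.2 = 3.355.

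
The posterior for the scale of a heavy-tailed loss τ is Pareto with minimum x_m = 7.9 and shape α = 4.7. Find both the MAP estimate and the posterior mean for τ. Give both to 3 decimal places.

The Pareto density is strictly decreasing on [x_m, ∞), so the mode is x_m = 7.900.
Mean = α·x_m/(α−1) = 4.7·7.9/3.7 = 10.035.
Right-skewed posterior ⇒ mode < mean.

MAP = 7.900, posterior mean = 10.035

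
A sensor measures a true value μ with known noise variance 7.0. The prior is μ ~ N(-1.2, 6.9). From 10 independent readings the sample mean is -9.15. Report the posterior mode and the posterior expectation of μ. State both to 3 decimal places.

Posterior for μ is Normal. Precision-weighted mean: (1/6.9·-1.2 + 10/7.0·-9.15) / (1/6.9 + 10/7.0) = -8.418.
A Normal posterior is symmetric, so mode = mean.

μ_MAP = -8.418, E[μ|data] = -8.418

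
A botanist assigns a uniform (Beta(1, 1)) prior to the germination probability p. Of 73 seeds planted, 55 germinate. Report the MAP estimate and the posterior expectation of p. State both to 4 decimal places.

Posterior: Beta(1+55, 1+18) = Beta(56, 19).
Mode = (56−1)/(56+19−2) = 55/73 = 0.7534.
With a flat prior the MAP equals the MLE, 55/73.
Mean = 56/(56+19) = 56/75 = 0.7467.

p_MAP = 0.7534, E[p|data] = 0.7467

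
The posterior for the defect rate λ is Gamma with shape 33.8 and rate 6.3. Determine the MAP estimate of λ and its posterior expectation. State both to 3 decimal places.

Mode = (α−1)/β = 32.8/6.3 = 5.206.
Mean = α/β = 33.8/6.3 = 5.365.

λ_MAP = 5.206, E[λ|data] = 5.365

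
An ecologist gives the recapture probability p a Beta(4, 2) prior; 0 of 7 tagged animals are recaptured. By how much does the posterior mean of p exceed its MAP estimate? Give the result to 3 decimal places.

Posterior: Beta(4+0, 2+7) = Beta(4, 9).
Mode = (4−1)/(4+9−2) = 3/11 = 0.273.
Mean = 4/(4+9) = 4/13 = 0.308.
Difference = 0.308 − 0.273 = 0.035.

0.035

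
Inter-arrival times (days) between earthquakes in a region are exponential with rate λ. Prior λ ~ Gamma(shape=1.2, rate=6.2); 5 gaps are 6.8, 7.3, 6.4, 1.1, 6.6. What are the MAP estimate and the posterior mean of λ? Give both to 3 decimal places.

MAP: 0.151. Posterior mean: 0.180.

Σ times = 28.2. Posterior: Gamma(shape = 1.2+5 = 6.2, rate = 6.2+28.2 = 34.4).
Mode = (α−1)/β = 5.2/34.4 = 0.151.
Mean = α/β = 6.2/34.4 = 0.180.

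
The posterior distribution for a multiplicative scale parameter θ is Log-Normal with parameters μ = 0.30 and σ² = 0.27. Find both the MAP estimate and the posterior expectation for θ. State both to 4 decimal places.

MAP = 1.0305, posterior mean = 1.5450

Mode = exp(μ − σ²) = exp(0.03) = 1.0305.
Mean = exp(μ + σ²/2) = exp(0.435) = 1.5450.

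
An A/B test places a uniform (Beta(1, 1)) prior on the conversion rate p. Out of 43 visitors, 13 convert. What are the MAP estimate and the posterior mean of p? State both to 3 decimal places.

MAP = 0.302, posterior mean = 0.311

Posterior: Beta(1+13, 1+30) = Beta(14, 31).
Mode = (14−1)/(14+31−2) = 13/43 = 0.302.
Mean = 14/(14+31) = 14/45 = 0.311.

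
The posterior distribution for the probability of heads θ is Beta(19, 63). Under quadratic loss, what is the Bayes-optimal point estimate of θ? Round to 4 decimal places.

Mode = (19−1)/(19+63−2) = 18/80 = 0.2250.
Mean = 19/(19+63) = 19/82 = 0.2317.
Quadratic loss ⇒ the optimal estimator is the posterior mean.

0.2317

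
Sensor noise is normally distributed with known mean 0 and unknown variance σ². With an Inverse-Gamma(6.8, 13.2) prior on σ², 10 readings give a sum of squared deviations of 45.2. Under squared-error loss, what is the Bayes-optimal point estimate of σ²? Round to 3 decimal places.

Posterior: Inverse-Gamma(shape = 6.8+10/2 = 11.8, scale = 13.2+45.2/2 = 35.8).
Mode = β/(α+1) = 35.8/12.8 = 2.797.
Mean = β/(α−1) = 35.8/10.8 = 3.315.
Squared-error loss ⇒ the optimal estimator is the posterior mean.

3.315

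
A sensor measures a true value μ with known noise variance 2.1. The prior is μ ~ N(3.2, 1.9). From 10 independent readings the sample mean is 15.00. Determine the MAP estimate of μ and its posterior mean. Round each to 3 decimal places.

MAP = 13.826; posterior mean = 13.826

Posterior for μ is Normal. Precision-weighted mean: (1/1.9·3.2 + 10/2.1·15.00) / (1/1.9 + 10/2.1) = 13.826.
A Normal posterior is symmetric, so mode = mean.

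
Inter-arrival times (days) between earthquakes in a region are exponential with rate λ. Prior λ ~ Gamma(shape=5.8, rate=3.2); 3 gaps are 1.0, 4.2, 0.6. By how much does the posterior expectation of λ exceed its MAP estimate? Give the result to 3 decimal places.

0.111

Σ times = 5.8. Posterior: Gamma(shape = 5.8+3 = 8.8, rate = 3.2+5.8 = 9.0).
Mode = (α−1)/β = 7.8/9.0 = 0.867.
Mean = α/β = 8.8/9.0 = 0.978.
Difference = 0.978 − 0.867 = 0.111.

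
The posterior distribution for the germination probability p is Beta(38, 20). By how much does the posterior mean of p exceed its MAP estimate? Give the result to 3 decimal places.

-0.006

Mode = (38−1)/(38+20−2) = 37/56 = 0.661.
Mean = 38/(38+20) = 38/58 = 0.655.
Difference = 0.655 − 0.661 = -0.006.
The mean is pulled below the mode by the posterior's left skew.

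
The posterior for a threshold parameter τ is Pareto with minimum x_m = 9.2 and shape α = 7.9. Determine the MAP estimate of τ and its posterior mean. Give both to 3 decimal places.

MAP = 9.200; posterior mean = 10.533

The Pareto density is strictly decreasing on [x_m, ∞), so the mode is x_m = 9.200.
Mean = α·x_m/(α−1) = 7.9·9.2/6.9 = 10.533.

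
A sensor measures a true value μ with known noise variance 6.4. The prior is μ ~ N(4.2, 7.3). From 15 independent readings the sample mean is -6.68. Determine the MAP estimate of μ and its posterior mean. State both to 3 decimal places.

μ_MAP = -6.079, E[μ|data] = -6.079

Posterior for μ is Normal. Precision-weighted mean: (1/7.3·4.2 + 15/6.4·-6.68) / (1/7.3 + 15/6.4) = -6.079.
A Normal posterior is symmetric, so mode = mean.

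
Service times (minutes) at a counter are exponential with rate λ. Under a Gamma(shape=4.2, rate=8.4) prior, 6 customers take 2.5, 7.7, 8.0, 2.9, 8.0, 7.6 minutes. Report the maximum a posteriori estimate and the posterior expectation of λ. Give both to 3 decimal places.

MAP = 0.204, posterior mean = 0.226

Σ times = 36.7. Posterior: Gamma(shape = 4.2+6 = 10.2, rate = 8.4+36.7 = 45.1).
Mode = (α−1)/β = 9.2/45.1 = 0.204.
Mean = α/β = 10.2/45.1 = 0.226.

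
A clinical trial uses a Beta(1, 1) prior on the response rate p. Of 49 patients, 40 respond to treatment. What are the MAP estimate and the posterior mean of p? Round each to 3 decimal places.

Posterior: Beta(1+40, 1+9) = Beta(41, 10).
Mode = (41−1)/(41+10−2) = 40/49 = 0.816.
Mean = 41/(41+10) = 41/51 = 0.804.
Left-skewed posterior ⇒ mean < mode.

MAP: 0.816. Posterior mean: 0.804.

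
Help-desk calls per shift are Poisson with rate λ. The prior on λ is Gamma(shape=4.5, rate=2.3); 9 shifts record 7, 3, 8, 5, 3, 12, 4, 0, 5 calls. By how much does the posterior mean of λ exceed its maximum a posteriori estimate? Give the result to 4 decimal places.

Σ counts = 47. Posterior: Gamma(shape = 4.5+47 = 51.5, rate = 2.3+9 = 11.3).
Mode = (α−1)/β = 50.5/11.3 = 4.4690.
Mean = α/β = 51.5/11.3 = 4.5575.
Difference = 4.5575 − 4.4690 = 0.0885.
The posterior is right-skewed, so the mean exceeds the mode.

0.0885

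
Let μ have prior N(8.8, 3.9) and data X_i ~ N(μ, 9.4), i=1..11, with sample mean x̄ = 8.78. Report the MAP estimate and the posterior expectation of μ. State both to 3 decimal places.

Posterior for μ is Normal. Precision-weighted mean: (1/3.9·8.8 + 11/9.4·8.78) / (1/3.9 + 11/9.4) = 8.784.
A Normal posterior is symmetric, so mode = mean.

MAP = 8.784, posterior mean = 8.784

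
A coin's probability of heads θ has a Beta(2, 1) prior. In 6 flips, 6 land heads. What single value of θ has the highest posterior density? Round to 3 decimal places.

Posterior: Beta(2+6, 1+0) = Beta(8, 1).
Since β = 1 ≤ 1 and α > 1, the Beta density is monotone increasing on [0,1]; the mode is at 1.
Mean = 8/(8+1) = 0.889.
This is the posterior mode — the MAP estimate.

1.000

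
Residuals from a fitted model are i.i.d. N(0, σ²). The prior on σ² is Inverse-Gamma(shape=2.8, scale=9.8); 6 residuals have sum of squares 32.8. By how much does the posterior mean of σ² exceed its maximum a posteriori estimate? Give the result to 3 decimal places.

Posterior: Inverse-Gamma(shape = 2.8+6/2 = 5.8, scale = 9.8+32.8/2 = 26.2).
Mode = β/(α+1) = 26.2/6.8 = 3.853.
Mean = β/(α−1) = 26.2/4.8 = 5.458.
Difference = 5.458 − 3.853 = 1.605.
Right-skewed posterior ⇒ mode < mean.

1.605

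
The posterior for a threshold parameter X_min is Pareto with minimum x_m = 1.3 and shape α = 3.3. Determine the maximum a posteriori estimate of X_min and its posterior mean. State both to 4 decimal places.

The Pareto density is strictly decreasing on [x_m, ∞), so the mode is x_m = 1.3000.
Mean = α·x_m/(α−1) = 3.3·1.3/2.3 = 1.8652.
The posterior is right-skewed, so the mean exceeds the mode.

X_min_MAP = 1.3000, E[X_min|data] = 1.8652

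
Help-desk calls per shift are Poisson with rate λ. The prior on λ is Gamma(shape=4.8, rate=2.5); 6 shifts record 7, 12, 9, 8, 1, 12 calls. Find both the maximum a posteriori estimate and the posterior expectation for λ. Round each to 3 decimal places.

Σ counts = 49. Posterior: Gamma(shape = 4.8+49 = 53.8, rate = 2.5+6 = 8.5).
Mode = (α−1)/β = 52.8/8.5 = 6.212.
Mean = α/β = 53.8/8.5 = 6.329.
The mean is pulled above the mode by the posterior's right skew.

MAP = 6.212, posterior mean = 6.329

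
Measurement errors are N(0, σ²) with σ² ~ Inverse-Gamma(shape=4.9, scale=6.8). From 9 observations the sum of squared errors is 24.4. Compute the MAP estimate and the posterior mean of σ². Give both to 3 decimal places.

Posterior: Inverse-Gamma(shape = 4.9+9/2 = 9.4, scale = 6.8+24.4/2 = 19.0).
Mode = β/(α+1) = 19.0/10.4 = 1.827.
Mean = β/(α−1) = 19.0/8.4 = 2.262.

MAP = 1.827; posterior mean = 2.262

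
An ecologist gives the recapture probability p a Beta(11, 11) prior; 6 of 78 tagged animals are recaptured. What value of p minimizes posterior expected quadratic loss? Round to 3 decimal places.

Posterior: Beta(11+6, 11+72) = Beta(17, 83).
Mode = (17−1)/(17+83−2) = 16/98 = 0.163.
Mean = 17/(17+83) = 17/100 = 0.170.
Quadratic loss ⇒ the optimal estimator is the posterior mean.

0.170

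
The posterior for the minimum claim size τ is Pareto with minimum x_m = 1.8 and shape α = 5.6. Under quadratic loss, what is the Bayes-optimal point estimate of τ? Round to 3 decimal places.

2.191

The Pareto density is strictly decreasing on [x_m, ∞), so the mode is x_m = 1.800.
Mean = α·x_m/(α−1) = 5.6·1.8/4.6 = 2.191.
Quadratic loss ⇒ the optimal estimator is the posterior mean.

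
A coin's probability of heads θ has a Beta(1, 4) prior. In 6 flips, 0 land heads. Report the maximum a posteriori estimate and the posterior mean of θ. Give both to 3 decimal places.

maximum a posteriori estimate = 0.000, posterior mean = 0.091

Posterior: Beta(1+0, 4+6) = Beta(1, 10).
Since α = 1 ≤ 1 and β > 1, the Beta density is monotone decreasing on [0,1]; the mode is at 0.
Mean = 1/(1+10) = 0.091.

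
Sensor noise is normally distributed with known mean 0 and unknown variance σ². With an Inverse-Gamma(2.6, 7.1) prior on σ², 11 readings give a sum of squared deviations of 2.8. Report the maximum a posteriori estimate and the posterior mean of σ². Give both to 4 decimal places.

MAP = 0.9341, posterior mean = 1.1972

Posterior: Inverse-Gamma(shape = 2.6+11/2 = 8.1, scale = 7.1+2.8/2 = 8.5).
Mode = β/(α+1) = 8.5/9.1 = 0.9341.
Mean = β/(α−1) = 8.5/7.1 = 1.1972.
Mean > mode: the posterior has a right tail.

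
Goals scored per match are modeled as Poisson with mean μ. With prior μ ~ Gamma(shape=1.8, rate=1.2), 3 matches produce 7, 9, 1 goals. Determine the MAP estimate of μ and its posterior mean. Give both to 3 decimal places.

MAP estimate = 4.238, posterior mean = 4.476

Σ counts = 17. Posterior: Gamma(shape = 1.8+17 = 18.8, rate = 1.2+3 = 4.2).
Mode = (α−1)/β = 17.8/4.2 = 4.238.
Mean = α/β = 18.8/4.2 = 4.476.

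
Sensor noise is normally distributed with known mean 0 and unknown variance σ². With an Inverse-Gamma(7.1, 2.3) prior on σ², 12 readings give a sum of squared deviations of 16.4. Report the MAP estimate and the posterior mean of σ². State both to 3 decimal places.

Posterior: Inverse-Gamma(shape = 7.1+12/2 = 13.1, scale = 2.3+16.4/2 = 10.5).
Mode = β/(α+1) = 10.5/14.1 = 0.745.
Mean = β/(α−1) = 10.5/12.1 = 0.868.

MAP = 0.745, posterior mean = 0.868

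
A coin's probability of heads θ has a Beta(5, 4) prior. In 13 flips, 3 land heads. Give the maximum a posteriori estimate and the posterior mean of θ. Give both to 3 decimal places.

MAP: 0.350. Posterior mean: 0.364.

Posterior: Beta(5+3, 4+10) = Beta(8, 14).
Mode = (8−1)/(8+14−2) = 7/20 = 0.350.
Mean = 8/(8+14) = 8/22 = 0.364.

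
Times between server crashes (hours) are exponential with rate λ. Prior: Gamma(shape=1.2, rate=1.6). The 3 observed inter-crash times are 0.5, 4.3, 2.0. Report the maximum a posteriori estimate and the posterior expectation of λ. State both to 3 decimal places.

Σ times = 6.8. Posterior: Gamma(shape = 1.2+3 = 4.2, rate = 1.6+6.8 = 8.4).
Mode = (α−1)/β = 3.2/8.4 = 0.381.
Mean = α/β = 4.2/8.4 = 0.500.
Right-skewed posterior ⇒ mode < mean.

MAP = 0.381, posterior mean = 0.500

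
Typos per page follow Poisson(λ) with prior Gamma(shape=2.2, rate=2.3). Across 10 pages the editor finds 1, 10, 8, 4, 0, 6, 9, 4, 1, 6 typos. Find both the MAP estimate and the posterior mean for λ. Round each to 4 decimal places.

MAP = 4.0813; posterior mean = 4.1626

Σ counts = 49. Posterior: Gamma(shape = 2.2+49 = 51.2, rate = 2.3+10 = 12.3).
Mode = (α−1)/β = 50.2/12.3 = 4.0813.
Mean = α/β = 51.2/12.3 = 4.1626.
Mean > mode: the posterior has a right tail.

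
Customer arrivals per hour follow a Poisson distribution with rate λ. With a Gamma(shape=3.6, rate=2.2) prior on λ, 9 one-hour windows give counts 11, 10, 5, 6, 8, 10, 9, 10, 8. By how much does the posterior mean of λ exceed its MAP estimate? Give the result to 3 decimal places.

Σ counts = 77. Posterior: Gamma(shape = 3.6+77 = 80.6, rate = 2.2+9 = 11.2).
Mode = (α−1)/β = 79.6/11.2 = 7.107.
Mean = α/β = 80.6/11.2 = 7.196.
Difference = 7.196 − 7.107 = 0.089.

0.089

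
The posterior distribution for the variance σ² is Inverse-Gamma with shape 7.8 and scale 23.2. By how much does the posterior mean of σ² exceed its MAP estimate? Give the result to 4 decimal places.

0.7754

Mode = β/(α+1) = 23.2/8.8 = 2.6364.
Mean = β/(α−1) = 23.2/6.8 = 3.4118.
Difference = 3.4118 − 2.6364 = 0.7754.
Mean > mode: the posterior has a right tail.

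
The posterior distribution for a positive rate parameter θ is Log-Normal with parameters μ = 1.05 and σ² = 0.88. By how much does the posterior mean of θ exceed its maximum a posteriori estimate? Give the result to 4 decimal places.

3.2518

Mode = exp(μ − σ²) = exp(0.17) = 1.1853.
Mean = exp(μ + σ²/2) = exp(1.490) = 4.4371.
Difference = 4.4371 − 1.1853 = 3.2518.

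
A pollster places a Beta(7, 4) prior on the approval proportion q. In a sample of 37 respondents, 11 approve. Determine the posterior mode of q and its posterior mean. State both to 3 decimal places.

MAP = 0.370; posterior mean = 0.375

Posterior: Beta(7+11, 4+26) = Beta(18, 30).
Mode = (18−1)/(18+30−2) = 17/46 = 0.370.
Mean = 18/(18+30) = 18/48 = 0.375.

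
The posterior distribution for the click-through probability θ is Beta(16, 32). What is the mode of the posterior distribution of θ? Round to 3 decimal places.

Mode = (16−1)/(16+32−2) = 15/46 = 0.326.
Mean = 16/(16+32) = 16/48 = 0.333.
This is the posterior mode — the MAP estimate.

0.326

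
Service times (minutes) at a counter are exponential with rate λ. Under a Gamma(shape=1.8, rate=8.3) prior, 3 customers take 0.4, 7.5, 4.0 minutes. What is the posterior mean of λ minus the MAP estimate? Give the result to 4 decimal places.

Σ times = 11.9. Posterior: Gamma(shape = 1.8+3 = 4.8, rate = 8.3+11.9 = 20.2).
Mode = (α−1)/β = 3.8/20.2 = 0.1881.
Mean = α/β = 4.8/20.2 = 0.2376.
Difference = 0.2376 − 0.1881 = 0.0495.
The mean is pulled above the mode by the posterior's right skew.

0.0495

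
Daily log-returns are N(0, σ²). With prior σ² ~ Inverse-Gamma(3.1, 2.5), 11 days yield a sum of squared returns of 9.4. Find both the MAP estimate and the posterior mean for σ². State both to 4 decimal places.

Posterior: Inverse-Gamma(shape = 3.1+11/2 = 8.6, scale = 2.5+9.4/2 = 7.2).
Mode = β/(α+1) = 7.2/9.6 = 0.7500.
Mean = β/(α−1) = 7.2/7.6 = 0.9474.
The mean is pulled above the mode by the posterior's right skew.

σ²_MAP = 0.7500, E[σ²|data] = 0.9474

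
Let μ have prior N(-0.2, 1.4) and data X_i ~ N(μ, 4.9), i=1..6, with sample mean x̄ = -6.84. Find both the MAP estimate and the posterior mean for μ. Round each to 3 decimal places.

MAP = -4.394, posterior mean = -4.394

Posterior for μ is Normal. Precision-weighted mean: (1/1.4·-0.2 + 6/4.9·-6.84) / (1/1.4 + 6/4.9) = -4.394.
A Normal posterior is symmetric, so mode = mean.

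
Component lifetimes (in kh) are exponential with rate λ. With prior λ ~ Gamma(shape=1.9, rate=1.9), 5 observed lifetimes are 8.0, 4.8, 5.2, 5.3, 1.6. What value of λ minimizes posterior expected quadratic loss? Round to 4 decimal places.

Σ times = 24.9. Posterior: Gamma(shape = 1.9+5 = 6.9, rate = 1.9+24.9 = 26.8).
Mode = (α−1)/β = 5.9/26.8 = 0.2201.
Mean = α/β = 6.9/26.8 = 0.2575.
Quadratic loss ⇒ the optimal estimator is the posterior mean.

0.2575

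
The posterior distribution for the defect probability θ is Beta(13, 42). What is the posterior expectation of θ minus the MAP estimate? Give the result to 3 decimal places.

0.010

Mode = (13−1)/(13+42−2) = 12/53 = 0.226.
Mean = 13/(13+42) = 13/55 = 0.236.
Difference = 0.236 − 0.226 = 0.010.
The posterior is right-skewed, so the mean exceeds the mode.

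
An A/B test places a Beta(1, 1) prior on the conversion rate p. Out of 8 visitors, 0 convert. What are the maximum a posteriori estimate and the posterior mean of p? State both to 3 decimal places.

MAP: 0.000. Posterior mean: 0.100.

Posterior: Beta(1+0, 1+8) = Beta(1, 9).
Since α = 1 ≤ 1 and β > 1, the Beta density is monotone decreasing on [0,1]; the mode is at 0.
Mean = 1/(1+9) = 0.100.
Right-skewed posterior ⇒ mode < mean.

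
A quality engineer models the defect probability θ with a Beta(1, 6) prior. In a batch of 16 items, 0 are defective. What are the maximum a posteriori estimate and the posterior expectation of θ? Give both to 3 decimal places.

Posterior: Beta(1+0, 6+16) = Beta(1, 22).
Since α = 1 ≤ 1 and β > 1, the Beta density is monotone decreasing on [0,1]; the mode is at 0.
Mean = 1/(1+22) = 0.043.
Mean > mode: the posterior has a right tail.

maximum a posteriori estimate = 0.000, posterior expectation = 0.043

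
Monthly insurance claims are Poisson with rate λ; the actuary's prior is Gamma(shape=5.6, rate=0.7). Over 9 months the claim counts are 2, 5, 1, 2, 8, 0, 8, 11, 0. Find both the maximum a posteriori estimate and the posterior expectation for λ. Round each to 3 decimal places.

Σ counts = 37. Posterior: Gamma(shape = 5.6+37 = 42.6, rate = 0.7+9 = 9.7).
Mode = (α−1)/β = 41.6/9.7 = 4.289.
Mean = α/β = 42.6/9.7 = 4.392.
The mean is pulled above the mode by the posterior's right skew.

MAP = 4.289; posterior mean = 4.392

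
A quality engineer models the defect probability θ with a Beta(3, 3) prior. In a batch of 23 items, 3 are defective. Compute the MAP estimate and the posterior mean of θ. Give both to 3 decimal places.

Posterior: Beta(3+3, 3+20) = Beta(6, 23).
Mode = (6−1)/(6+23−2) = 5/27 = 0.185.
Mean = 6/(6+23) = 6/29 = 0.207.

MAP estimate = 0.185, posterior mean = 0.207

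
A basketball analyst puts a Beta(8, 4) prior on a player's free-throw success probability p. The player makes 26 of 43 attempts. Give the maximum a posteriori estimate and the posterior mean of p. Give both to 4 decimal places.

maximum a posteriori estimate = 0.6226, posterior mean = 0.6182

Posterior: Beta(8+26, 4+17) = Beta(34, 21).
Mode = (34−1)/(34+21−2) = 33/53 = 0.6226.
Mean = 34/(34+21) = 34/55 = 0.6182.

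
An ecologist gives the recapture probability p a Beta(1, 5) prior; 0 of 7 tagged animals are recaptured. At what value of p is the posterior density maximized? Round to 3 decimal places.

Posterior: Beta(1+0, 5+7) = Beta(1, 12).
Since α = 1 ≤ 1 and β > 1, the Beta density is monotone decreasing on [0,1]; the mode is at 0.
Mean = 1/(1+12) = 0.077.
This is the posterior mode — the MAP estimate.

0.000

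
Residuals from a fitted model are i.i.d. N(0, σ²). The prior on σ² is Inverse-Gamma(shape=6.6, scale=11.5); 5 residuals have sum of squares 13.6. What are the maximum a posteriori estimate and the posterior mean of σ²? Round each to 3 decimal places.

maximum a posteriori estimate = 1.812, posterior mean = 2.259

Posterior: Inverse-Gamma(shape = 6.6+5/2 = 9.1, scale = 11.5+13.6/2 = 18.3).
Mode = β/(α+1) = 18.3/10.1 = 1.812.
Mean = β/(α−1) = 18.3/8.1 = 2.259.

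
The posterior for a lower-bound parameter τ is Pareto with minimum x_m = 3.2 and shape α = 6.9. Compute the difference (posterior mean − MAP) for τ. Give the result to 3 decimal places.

0.542

The Pareto density is strictly decreasing on [x_m, ∞), so the mode is x_m = 3.200.
Mean = α·x_m/(α−1) = 6.9·3.2/5.9 = 3.742.
Difference = 3.742 − 3.200 = 0.542.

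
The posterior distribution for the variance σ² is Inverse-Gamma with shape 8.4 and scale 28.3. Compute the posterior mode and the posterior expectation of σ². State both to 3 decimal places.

posterior mode = 3.011, posterior expectation = 3.824

Mode = β/(α+1) = 28.3/9.4 = 3.011.
Mean = β/(α−1) = 28.3/7.4 = 3.824.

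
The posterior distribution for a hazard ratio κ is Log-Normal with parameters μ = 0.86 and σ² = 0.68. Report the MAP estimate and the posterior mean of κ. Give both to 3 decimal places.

Mode = exp(μ − σ²) = exp(0.18) = 1.197.
Mean = exp(μ + σ²/2) = exp(1.200) = 3.320.

MAP = 1.197, posterior mean = 3.320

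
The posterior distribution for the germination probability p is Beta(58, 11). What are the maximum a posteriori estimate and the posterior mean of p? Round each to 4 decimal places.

Mode = (58−1)/(58+11−2) = 57/67 = 0.8507.
Mean = 58/(58+11) = 58/69 = 0.8406.

MAP = 0.8507; posterior mean = 0.8406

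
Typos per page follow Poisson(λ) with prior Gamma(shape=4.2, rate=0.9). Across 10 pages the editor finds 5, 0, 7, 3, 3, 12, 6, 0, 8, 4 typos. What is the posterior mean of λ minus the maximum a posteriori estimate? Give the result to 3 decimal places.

Σ counts = 48. Posterior: Gamma(shape = 4.2+48 = 52.2, rate = 0.9+10 = 10.9).
Mode = (α−1)/β = 51.2/10.9 = 4.697.
Mean = α/β = 52.2/10.9 = 4.789.
Difference = 4.789 − 4.697 = 0.092.
The mean is pulled above the mode by the posterior's right skew.

0.092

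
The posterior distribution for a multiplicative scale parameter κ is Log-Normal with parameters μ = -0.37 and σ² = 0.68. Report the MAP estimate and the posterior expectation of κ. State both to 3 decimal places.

MAP estimate = 0.350, posterior expectation = 0.970

Mode = exp(μ − σ²) = exp(-1.05) = 0.350.
Mean = exp(μ + σ²/2) = exp(-0.030) = 0.970.
Mean > mode: the posterior has a right tail.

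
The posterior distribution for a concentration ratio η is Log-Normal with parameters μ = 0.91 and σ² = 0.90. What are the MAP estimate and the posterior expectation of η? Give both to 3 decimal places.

MAP = 1.010, posterior mean = 3.896

Mode = exp(μ − σ²) = exp(0.01) = 1.010.
Mean = exp(μ + σ²/2) = exp(1.360) = 3.896.
The posterior is right-skewed, so the mean exceeds the mode.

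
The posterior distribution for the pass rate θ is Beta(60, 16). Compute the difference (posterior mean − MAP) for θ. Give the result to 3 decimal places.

-0.008

Mode = (60−1)/(60+16−2) = 59/74 = 0.797.
Mean = 60/(60+16) = 60/76 = 0.789.
Difference = 0.789 − 0.797 = -0.008.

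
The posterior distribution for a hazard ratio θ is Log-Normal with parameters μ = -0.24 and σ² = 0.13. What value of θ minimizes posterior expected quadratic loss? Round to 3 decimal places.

Mode = exp(μ − σ²) = exp(-0.37) = 0.691.
Mean = exp(μ + σ²/2) = exp(-0.175) = 0.839.
Quadratic loss ⇒ the optimal estimator is the posterior mean.

0.839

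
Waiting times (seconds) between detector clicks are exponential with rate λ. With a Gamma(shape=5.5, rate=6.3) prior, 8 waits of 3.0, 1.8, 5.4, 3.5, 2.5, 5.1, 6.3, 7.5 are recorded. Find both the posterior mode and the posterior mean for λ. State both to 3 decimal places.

MAP: 0.302. Posterior mean: 0.326.

Σ times = 35.1. Posterior: Gamma(shape = 5.5+8 = 13.5, rate = 6.3+35.1 = 41.4).
Mode = (α−1)/β = 12.5/41.4 = 0.302.
Mean = α/β = 13.5/41.4 = 0.326.
Mean > mode: the posterior has a right tail.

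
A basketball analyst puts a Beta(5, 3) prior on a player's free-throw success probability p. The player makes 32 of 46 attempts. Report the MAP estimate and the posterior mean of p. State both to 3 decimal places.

MAP: 0.692. Posterior mean: 0.685.

Posterior: Beta(5+32, 3+14) = Beta(37, 17).
Mode = (37−1)/(37+17−2) = 36/52 = 0.692.
Mean = 37/(37+17) = 37/54 = 0.685.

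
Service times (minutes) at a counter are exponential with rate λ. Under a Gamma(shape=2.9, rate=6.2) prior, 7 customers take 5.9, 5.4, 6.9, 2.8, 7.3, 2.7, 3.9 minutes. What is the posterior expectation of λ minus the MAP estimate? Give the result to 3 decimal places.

Σ times = 34.9. Posterior: Gamma(shape = 2.9+7 = 9.9, rate = 6.2+34.9 = 41.1).
Mode = (α−1)/β = 8.9/41.1 = 0.217.
Mean = α/β = 9.9/41.1 = 0.241.
Difference = 0.241 − 0.217 = 0.024.
Mean > mode: the posterior has a right tail.

0.024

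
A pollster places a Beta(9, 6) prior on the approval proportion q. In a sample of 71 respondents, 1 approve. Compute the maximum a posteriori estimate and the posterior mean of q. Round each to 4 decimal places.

Posterior: Beta(9+1, 6+70) = Beta(10, 76).
Mode = (10−1)/(10+76−2) = 9/84 = 0.1071.
Mean = 10/(10+76) = 10/86 = 0.1163.

q_MAP = 0.1071, E[q|data] = 0.1163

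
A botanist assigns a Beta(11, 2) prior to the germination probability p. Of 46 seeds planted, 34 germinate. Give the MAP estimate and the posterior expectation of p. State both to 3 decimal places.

MAP estimate = 0.772, posterior expectation = 0.763

Posterior: Beta(11+34, 2+12) = Beta(45, 14).
Mode = (45−1)/(45+14−2) = 44/57 = 0.772.
Mean = 45/(45+14) = 45/59 = 0.763.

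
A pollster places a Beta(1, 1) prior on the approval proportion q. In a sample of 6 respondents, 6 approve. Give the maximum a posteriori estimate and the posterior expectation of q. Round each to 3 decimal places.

MAP: 1.000. Posterior mean: 0.875.

Posterior: Beta(1+6, 1+0) = Beta(7, 1).
Since β = 1 ≤ 1 and α > 1, the Beta density is monotone increasing on [0,1]; the mode is at 1.
Mean = 7/(7+1) = 0.875.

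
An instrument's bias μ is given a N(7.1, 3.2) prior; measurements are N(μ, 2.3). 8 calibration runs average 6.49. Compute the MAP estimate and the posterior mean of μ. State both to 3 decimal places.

MAP: 6.540. Posterior mean: 6.540.

Posterior for μ is Normal. Precision-weighted mean: (1/3.2·7.1 + 8/2.3·6.49) / (1/3.2 + 8/2.3) = 6.540.
A Normal posterior is symmetric, so mode = mean.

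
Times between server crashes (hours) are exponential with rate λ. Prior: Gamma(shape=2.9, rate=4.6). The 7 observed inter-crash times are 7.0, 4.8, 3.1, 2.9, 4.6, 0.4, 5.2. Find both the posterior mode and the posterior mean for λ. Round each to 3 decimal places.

λ_MAP = 0.273, E[λ|data] = 0.304

Σ times = 28.0. Posterior: Gamma(shape = 2.9+7 = 9.9, rate = 4.6+28.0 = 32.6).
Mode = (α−1)/β = 8.9/32.6 = 0.273.
Mean = α/β = 9.9/32.6 = 0.304.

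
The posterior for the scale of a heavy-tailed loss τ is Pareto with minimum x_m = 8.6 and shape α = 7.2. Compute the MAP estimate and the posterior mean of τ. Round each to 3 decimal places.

MAP: 8.600. Posterior mean: 9.987.

The Pareto density is strictly decreasing on [x_m, ∞), so the mode is x_m = 8.600.
Mean = α·x_m/(α−1) = 7.2·8.6/6.2 = 9.987.
Mean > mode: the posterior has a right tail.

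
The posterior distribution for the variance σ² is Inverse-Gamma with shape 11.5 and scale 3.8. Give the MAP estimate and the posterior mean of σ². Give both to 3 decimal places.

Mode = β/(α+1) = 3.8/12.5 = 0.304.
Mean = β/(α−1) = 3.8/10.5 = 0.362.
The posterior is right-skewed, so the mean exceeds the mode.

MAP: 0.304. Posterior mean: 0.362.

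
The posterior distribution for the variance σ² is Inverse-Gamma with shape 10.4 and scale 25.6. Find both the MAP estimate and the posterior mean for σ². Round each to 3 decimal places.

MAP estimate = 2.246, posterior mean = 2.723

Mode = β/(α+1) = 25.6/11.4 = 2.246.
Mean = β/(α−1) = 25.6/9.4 = 2.723.
The mean is pulled above the mode by the posterior's right skew.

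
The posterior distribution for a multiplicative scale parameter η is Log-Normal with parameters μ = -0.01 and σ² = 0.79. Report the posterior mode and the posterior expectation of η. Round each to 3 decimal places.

Mode = exp(μ − σ²) = exp(-0.80) = 0.449.
Mean = exp(μ + σ²/2) = exp(0.385) = 1.470.
Mean > mode: the posterior has a right tail.

MAP: 0.449. Posterior mean: 1.470.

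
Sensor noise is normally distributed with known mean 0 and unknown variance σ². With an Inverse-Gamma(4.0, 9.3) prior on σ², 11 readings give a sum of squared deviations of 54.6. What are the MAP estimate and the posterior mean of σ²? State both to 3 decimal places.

Posterior: Inverse-Gamma(shape = 4.0+11/2 = 9.5, scale = 9.3+54.6/2 = 36.6).
Mode = β/(α+1) = 36.6/10.5 = 3.486.
Mean = β/(α−1) = 36.6/8.5 = 4.306.

MAP estimate = 3.486, posterior mean = 4.306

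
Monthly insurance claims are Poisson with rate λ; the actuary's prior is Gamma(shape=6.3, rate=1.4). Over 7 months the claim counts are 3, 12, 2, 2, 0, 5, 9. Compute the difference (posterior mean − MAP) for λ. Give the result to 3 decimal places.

0.119

Σ counts = 33. Posterior: Gamma(shape = 6.3+33 = 39.3, rate = 1.4+7 = 8.4).
Mode = (α−1)/β = 38.3/8.4 = 4.560.
Mean = α/β = 39.3/8.4 = 4.679.
Difference = 4.679 − 4.560 = 0.119.
Right-skewed posterior ⇒ mode < mean.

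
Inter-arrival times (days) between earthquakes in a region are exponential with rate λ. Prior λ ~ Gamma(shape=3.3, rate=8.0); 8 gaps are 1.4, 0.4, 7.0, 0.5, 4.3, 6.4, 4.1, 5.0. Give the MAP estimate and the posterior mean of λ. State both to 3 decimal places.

MAP: 0.278. Posterior mean: 0.305.

Σ times = 29.1. Posterior: Gamma(shape = 3.3+8 = 11.3, rate = 8.0+29.1 = 37.1).
Mode = (α−1)/β = 10.3/37.1 = 0.278.
Mean = α/β = 11.3/37.1 = 0.305.
Mean > mode: the posterior has a right tail.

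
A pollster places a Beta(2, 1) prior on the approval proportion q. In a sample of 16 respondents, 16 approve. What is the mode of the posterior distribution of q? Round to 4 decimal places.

Posterior: Beta(2+16, 1+0) = Beta(18, 1).
Since β = 1 ≤ 1 and α > 1, the Beta density is monotone increasing on [0,1]; the mode is at 1.
Mean = 18/(18+1) = 0.9474.
This is the posterior mode — the MAP estimate.

1.0000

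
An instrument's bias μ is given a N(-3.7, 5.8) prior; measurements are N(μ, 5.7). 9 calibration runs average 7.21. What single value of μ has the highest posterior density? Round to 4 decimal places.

Posterior for μ is Normal. Precision-weighted mean: (1/5.8·-3.7 + 9/5.7·7.21) / (1/5.8 + 9/5.7) = 6.1360.
A Normal posterior is symmetric, so mode = mean.
This is the posterior mode — the MAP estimate.

6.1360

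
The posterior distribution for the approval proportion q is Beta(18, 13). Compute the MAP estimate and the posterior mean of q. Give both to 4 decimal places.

MAP: 0.5862. Posterior mean: 0.5806.

Mode = (18−1)/(18+13−2) = 17/29 = 0.5862.
Mean = 18/(18+13) = 18/31 = 0.5806.
The mean is pulled below the mode by the posterior's left skew.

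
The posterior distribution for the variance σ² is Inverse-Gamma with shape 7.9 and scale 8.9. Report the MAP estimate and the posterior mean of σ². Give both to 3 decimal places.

σ²_MAP = 1.000, E[σ²|data] = 1.290

Mode = β/(α+1) = 8.9/8.9 = 1.000.
Mean = β/(α−1) = 8.9/6.9 = 1.290.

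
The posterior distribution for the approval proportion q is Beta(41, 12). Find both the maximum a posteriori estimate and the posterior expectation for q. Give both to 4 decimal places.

Mode = (41−1)/(41+12−2) = 40/51 = 0.7843.
Mean = 41/(41+12) = 41/53 = 0.7736.

MAP: 0.7843. Posterior mean: 0.7736.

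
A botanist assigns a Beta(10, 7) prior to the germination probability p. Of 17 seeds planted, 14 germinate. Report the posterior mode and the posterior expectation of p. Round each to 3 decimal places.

MAP = 0.719; posterior mean = 0.706

Posterior: Beta(10+14, 7+3) = Beta(24, 10).
Mode = (24−1)/(24+10−2) = 23/32 = 0.719.
Mean = 24/(24+10) = 24/34 = 0.706.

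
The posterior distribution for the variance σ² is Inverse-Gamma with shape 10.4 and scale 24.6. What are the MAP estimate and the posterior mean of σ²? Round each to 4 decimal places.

MAP estimate = 2.1579, posterior mean = 2.6170

Mode = β/(α+1) = 24.6/11.4 = 2.1579.
Mean = β/(α−1) = 24.6/9.4 = 2.6170.
Mean > mode: the posterior has a right tail.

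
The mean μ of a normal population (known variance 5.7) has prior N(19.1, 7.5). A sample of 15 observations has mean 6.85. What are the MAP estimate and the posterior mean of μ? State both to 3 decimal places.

Posterior for μ is Normal. Precision-weighted mean: (1/7.5·19.1 + 15/5.7·6.85) / (1/7.5 + 15/5.7) = 7.441.
A Normal posterior is symmetric, so mode = mean.

MAP estimate = 7.441, posterior mean = 7.441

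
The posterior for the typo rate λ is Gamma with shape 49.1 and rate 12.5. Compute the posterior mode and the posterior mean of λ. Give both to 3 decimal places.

MAP: 3.848. Posterior mean: 3.928.

Mode = (α−1)/β = 48.1/12.5 = 3.848.
Mean = α/β = 49.1/12.5 = 3.928.
The posterior is right-skewed, so the mean exceeds the mode.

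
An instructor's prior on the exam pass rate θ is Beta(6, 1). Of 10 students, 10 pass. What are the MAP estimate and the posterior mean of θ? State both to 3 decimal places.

θ_MAP = 1.000, E[θ|data] = 0.941

Posterior: Beta(6+10, 1+0) = Beta(16, 1).
Since β = 1 ≤ 1 and α > 1, the Beta density is monotone increasing on [0,1]; the mode is at 1.
Mean = 16/(16+1) = 0.941.
The posterior is left-skewed, so the mode exceeds the mean.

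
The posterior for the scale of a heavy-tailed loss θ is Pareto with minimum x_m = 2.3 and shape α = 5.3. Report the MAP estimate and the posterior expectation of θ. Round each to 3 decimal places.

θ_MAP = 2.300, E[θ|data] = 2.835

The Pareto density is strictly decreasing on [x_m, ∞), so the mode is x_m = 2.300.
Mean = α·x_m/(α−1) = 5.3·2.3/4.3 = 2.835.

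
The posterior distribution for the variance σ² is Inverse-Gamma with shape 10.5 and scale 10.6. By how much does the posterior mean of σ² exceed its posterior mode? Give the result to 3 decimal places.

0.194

Mode = β/(α+1) = 10.6/11.5 = 0.922.
Mean = β/(α−1) = 10.6/9.5 = 1.116.
Difference = 1.116 − 0.922 = 0.194.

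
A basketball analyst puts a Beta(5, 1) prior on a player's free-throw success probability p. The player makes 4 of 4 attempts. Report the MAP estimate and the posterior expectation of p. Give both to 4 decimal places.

MAP = 1.0000, posterior mean = 0.9000

Posterior: Beta(5+4, 1+0) = Beta(9, 1).
Since β = 1 ≤ 1 and α > 1, the Beta density is monotone increasing on [0,1]; the mode is at 1.
Mean = 9/(9+1) = 0.9000.
Left-skewed posterior ⇒ mean < mode.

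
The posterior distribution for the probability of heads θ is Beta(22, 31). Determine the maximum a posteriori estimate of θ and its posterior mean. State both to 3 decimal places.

Mode = (22−1)/(22+31−2) = 21/51 = 0.412.
Mean = 22/(22+31) = 22/53 = 0.415.
The mean is pulled above the mode by the posterior's right skew.

MAP = 0.412, posterior mean = 0.415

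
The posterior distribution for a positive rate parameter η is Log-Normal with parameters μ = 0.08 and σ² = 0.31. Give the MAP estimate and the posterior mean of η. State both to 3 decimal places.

MAP = 0.795; posterior mean = 1.265

Mode = exp(μ − σ²) = exp(-0.23) = 0.795.
Mean = exp(μ + σ²/2) = exp(0.235) = 1.265.
Mean > mode: the posterior has a right tail.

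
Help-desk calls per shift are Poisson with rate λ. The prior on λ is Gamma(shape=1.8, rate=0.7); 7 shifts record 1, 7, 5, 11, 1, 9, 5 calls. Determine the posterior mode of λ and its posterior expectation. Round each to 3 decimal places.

Σ counts = 39. Posterior: Gamma(shape = 1.8+39 = 40.8, rate = 0.7+7 = 7.7).
Mode = (α−1)/β = 39.8/7.7 = 5.169.
Mean = α/β = 40.8/7.7 = 5.299.

MAP: 5.169. Posterior mean: 5.299.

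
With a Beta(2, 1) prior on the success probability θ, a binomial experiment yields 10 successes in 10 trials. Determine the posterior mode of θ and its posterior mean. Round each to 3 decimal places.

MAP = 1.000, posterior mean = 0.923

Posterior: Beta(2+10, 1+0) = Beta(12, 1).
Since β = 1 ≤ 1 and α > 1, the Beta density is monotone increasing on [0,1]; the mode is at 1.
Mean = 12/(12+1) = 0.923.
The posterior is left-skewed, so the mode exceeds the mean.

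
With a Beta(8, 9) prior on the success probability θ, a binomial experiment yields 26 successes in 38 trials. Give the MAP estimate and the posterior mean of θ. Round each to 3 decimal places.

MAP = 0.623, posterior mean = 0.618

Posterior: Beta(8+26, 9+12) = Beta(34, 21).
Mode = (34−1)/(34+21−2) = 33/53 = 0.623.
Mean = 34/(34+21) = 34/55 = 0.618.
The posterior is left-skewed, so the mode exceeds the mean.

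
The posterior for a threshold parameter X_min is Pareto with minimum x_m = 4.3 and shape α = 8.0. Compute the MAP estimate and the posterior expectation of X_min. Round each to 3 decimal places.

The Pareto density is strictly decreasing on [x_m, ∞), so the mode is x_m = 4.300.
Mean = α·x_m/(α−1) = 8.0·4.3/7.0 = 4.914.

MAP: 4.300. Posterior mean: 4.914.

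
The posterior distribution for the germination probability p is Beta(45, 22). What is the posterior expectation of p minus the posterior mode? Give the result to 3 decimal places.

-0.005

Mode = (45−1)/(45+22−2) = 44/65 = 0.677.
Mean = 45/(45+22) = 45/67 = 0.672.
Difference = 0.672 − 0.677 = -0.005.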